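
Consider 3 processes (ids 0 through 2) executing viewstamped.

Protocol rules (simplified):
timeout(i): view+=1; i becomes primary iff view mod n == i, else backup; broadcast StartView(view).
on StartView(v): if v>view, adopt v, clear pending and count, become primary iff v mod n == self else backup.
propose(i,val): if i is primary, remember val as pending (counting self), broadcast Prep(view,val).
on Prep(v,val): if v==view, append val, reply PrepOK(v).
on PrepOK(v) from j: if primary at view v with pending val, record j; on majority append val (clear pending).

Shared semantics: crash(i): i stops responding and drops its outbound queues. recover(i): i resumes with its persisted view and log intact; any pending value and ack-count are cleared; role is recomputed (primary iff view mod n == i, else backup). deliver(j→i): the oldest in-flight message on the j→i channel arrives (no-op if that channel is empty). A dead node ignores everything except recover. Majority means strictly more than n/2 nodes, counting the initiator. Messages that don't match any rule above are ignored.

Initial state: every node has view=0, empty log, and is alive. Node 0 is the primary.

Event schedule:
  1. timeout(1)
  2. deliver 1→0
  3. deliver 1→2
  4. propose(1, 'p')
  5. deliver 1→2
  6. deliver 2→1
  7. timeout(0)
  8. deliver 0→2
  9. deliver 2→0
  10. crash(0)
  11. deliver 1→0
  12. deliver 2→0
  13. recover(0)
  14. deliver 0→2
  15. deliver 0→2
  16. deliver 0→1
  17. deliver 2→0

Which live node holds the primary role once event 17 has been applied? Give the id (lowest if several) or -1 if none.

after 1 — timeout(1): n1:prim/v1/[-]
after 2 — deliver 1→0: n0:back/v1/[-]
after 3 — deliver 1→2: n2:back/v1/[-]
after 4 — propose(1,'p'): ·
after 5 — deliver 1→2: n2:back/v1/[p]
after 6 — deliver 2→1: n1:prim/v1/[p]
after 7 — timeout(0): n0:back/v2/[-]
after 8 — deliver 0→2: n2:prim/v2/[p]
after 9 — deliver 2→0: ·
after 10 — crash(0): n0:✗back/v2/[-]
after 11 — deliver 1→0: ·
after 12 — deliver 2→0: ·
after 13 — recover(0): n0:back/v2/[-]
after 14 — deliver 0→2: ·
after 15 — deliver 0→2: ·
after 16 — deliver 0→1: ·
after 17 — deliver 2→0: ·

1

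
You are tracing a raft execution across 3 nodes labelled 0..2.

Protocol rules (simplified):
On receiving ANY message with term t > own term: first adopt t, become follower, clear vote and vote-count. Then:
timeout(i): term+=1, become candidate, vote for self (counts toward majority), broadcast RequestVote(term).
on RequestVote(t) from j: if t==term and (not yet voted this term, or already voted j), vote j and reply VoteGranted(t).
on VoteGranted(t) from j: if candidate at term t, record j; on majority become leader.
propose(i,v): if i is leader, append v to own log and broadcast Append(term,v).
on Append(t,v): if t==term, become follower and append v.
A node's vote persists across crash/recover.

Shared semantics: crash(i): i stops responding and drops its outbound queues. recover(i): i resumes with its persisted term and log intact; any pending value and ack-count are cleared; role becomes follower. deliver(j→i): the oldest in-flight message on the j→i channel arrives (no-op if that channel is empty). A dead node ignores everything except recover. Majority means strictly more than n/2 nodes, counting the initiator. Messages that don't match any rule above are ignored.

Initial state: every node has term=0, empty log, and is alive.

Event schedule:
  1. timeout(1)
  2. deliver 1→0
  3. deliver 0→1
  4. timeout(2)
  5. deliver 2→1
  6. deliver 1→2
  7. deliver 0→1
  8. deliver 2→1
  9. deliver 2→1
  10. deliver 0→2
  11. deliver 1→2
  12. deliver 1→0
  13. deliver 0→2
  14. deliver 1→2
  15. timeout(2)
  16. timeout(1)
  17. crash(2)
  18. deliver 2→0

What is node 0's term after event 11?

1

step 1 timeout(1): 1={cand,t=1,log=-}
step 2 deliver 1→0: 0={foll,t=1,log=-}
step 3 deliver 0→1: 1={lead,t=1,log=-}
step 4 timeout(2): 2={cand,t=1,log=-}
step 5 deliver 2→1: —
step 6 deliver 1→2: —
step 7 deliver 0→1: —
step 8 deliver 2→1: —
step 9 deliver 2→1: —
step 10 deliver 0→2: —
step 11 deliver 1→2: —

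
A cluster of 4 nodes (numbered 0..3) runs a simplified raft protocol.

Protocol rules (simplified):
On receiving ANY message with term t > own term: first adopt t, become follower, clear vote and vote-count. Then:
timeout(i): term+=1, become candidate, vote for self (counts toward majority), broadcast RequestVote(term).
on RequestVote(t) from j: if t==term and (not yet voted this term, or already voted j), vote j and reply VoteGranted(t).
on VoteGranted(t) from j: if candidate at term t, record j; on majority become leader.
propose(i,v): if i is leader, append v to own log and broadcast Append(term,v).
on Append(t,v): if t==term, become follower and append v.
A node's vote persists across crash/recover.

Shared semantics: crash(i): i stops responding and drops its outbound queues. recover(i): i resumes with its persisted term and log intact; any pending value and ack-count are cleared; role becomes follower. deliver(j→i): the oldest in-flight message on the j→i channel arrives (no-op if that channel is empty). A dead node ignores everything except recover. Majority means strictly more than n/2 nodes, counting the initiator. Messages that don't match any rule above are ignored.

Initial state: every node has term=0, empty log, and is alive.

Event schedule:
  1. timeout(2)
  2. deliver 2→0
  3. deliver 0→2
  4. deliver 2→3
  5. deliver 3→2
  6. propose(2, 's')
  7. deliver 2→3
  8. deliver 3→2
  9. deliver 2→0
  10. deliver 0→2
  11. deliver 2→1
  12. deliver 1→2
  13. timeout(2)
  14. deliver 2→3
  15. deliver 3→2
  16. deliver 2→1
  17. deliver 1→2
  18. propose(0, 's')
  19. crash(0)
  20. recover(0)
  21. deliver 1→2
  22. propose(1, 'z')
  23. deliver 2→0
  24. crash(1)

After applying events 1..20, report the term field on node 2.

2

after 1 — timeout(2): n2:cand/t1/[-]
after 2 — deliver 2→0: n0:foll/t1/[-]
after 3 — deliver 0→2: ·
after 4 — deliver 2→3: n3:foll/t1/[-]
after 5 — deliver 3→2: n2:lead/t1/[-]
after 6 — propose(2,'s'): n2:lead/t1/[s]
after 7 — deliver 2→3: n3:foll/t1/[s]
after 8 — deliver 3→2: ·
after 9 — deliver 2→0: n0:foll/t1/[s]
after 10 — deliver 0→2: ·
after 11 — deliver 2→1: n1:foll/t1/[-]
after 12 — deliver 1→2: ·
after 13 — timeout(2): n2:cand/t2/[s]
after 14 — deliver 2→3: n3:foll/t2/[s]
after 15 — deliver 3→2: ·
after 16 — deliver 2→1: n1:foll/t1/[s]
after 17 — deliver 1→2: ·
after 18 — propose(0,'s'): ·
after 19 — crash(0): n0:✗foll/t1/[s]
after 20 — recover(0): n0:foll/t1/[s]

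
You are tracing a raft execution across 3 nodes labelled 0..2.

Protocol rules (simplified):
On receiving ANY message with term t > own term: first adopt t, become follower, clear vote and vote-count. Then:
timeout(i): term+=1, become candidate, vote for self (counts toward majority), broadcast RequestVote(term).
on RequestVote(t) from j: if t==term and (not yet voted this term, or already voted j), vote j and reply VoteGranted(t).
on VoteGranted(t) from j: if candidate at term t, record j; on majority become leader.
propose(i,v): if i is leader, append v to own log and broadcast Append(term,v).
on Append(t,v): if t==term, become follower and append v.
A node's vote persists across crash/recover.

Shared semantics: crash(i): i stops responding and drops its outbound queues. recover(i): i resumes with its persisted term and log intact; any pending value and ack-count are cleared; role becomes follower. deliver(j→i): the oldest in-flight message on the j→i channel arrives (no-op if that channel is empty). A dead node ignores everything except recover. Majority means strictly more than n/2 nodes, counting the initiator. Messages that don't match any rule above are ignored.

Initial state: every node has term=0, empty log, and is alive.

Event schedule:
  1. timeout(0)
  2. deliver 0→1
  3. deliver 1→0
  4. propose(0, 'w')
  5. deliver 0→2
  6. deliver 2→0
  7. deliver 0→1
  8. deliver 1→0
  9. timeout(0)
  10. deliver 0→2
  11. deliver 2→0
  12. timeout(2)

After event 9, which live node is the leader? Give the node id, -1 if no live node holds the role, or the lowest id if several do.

[1] timeout(0) → N0(cand t1 [-])
[2] deliver 0→1 → N1(foll t1 [-])
[3] deliver 1→0 → N0(lead t1 [-])
[4] propose(0,'w') → N0(lead t1 [w])
[5] deliver 0→2 → N2(foll t1 [-])
[6] deliver 2→0 → ∅
[7] deliver 0→1 → N1(foll t1 [w])
[8] deliver 1→0 → ∅
[9] timeout(0) → N0(cand t2 [w])

-1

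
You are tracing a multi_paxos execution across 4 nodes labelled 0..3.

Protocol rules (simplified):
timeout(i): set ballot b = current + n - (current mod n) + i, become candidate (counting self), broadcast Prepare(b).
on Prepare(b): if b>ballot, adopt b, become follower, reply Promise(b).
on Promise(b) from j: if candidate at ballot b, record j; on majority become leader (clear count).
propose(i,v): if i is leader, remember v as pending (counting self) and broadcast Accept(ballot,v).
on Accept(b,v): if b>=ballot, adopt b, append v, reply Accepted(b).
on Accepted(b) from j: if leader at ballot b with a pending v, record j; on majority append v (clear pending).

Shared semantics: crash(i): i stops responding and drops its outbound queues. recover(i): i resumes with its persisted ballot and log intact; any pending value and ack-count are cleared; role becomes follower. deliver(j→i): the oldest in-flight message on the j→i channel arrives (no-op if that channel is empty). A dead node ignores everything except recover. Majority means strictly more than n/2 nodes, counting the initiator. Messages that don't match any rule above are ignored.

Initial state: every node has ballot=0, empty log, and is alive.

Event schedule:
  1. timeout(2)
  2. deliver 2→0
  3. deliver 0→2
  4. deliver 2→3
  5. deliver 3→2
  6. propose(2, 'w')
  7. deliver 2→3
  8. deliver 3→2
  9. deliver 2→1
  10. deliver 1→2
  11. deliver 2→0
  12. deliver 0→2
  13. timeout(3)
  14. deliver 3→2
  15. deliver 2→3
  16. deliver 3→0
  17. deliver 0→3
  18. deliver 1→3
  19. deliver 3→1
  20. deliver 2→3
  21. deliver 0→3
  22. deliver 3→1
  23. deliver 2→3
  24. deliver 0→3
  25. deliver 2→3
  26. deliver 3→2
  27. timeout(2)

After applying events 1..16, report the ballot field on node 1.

6

[1] timeout(2) → N2(cand b6 [-])
[2] deliver 2→0 → N0(foll b6 [-])
[3] deliver 0→2 → ∅
[4] deliver 2→3 → N3(foll b6 [-])
[5] deliver 3→2 → N2(lead b6 [-])
[6] propose(2,'w') → ∅
[7] deliver 2→3 → N3(foll b6 [w])
[8] deliver 3→2 → ∅
[9] deliver 2→1 → N1(foll b6 [-])
[10] deliver 1→2 → ∅
[11] deliver 2→0 → N0(foll b6 [w])
[12] deliver 0→2 → N2(lead b6 [w])
[13] timeout(3) → N3(cand b11 [w])
[14] deliver 3→2 → N2(foll b11 [w])
[15] deliver 2→3 → ∅
[16] deliver 3→0 → N0(foll b11 [w])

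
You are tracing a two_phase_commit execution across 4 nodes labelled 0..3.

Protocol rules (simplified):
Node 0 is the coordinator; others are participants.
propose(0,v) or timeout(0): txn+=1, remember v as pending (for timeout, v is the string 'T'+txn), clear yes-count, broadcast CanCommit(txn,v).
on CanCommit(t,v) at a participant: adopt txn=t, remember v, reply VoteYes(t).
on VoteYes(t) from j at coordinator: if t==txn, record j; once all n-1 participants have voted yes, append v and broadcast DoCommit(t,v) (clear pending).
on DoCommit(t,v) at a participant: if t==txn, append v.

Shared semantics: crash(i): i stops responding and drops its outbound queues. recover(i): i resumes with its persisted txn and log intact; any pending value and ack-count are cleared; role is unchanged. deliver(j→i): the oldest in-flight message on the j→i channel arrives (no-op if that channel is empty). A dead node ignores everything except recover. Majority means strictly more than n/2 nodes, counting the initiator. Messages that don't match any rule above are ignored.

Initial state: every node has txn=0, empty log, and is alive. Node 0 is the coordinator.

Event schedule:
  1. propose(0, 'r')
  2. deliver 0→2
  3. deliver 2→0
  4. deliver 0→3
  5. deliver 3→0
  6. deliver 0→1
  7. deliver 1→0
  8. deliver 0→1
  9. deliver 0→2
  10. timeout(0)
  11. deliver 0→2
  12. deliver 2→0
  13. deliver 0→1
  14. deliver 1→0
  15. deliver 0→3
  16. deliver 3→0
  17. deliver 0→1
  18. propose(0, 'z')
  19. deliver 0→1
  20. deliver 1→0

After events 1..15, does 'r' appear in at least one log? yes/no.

yes

e1 propose(0,'r'): 0[coor,t=1,-]
e2 deliver 0→2: 2[part,t=1,-]
e3 deliver 2→0: ·
e4 deliver 0→3: 3[part,t=1,-]
e5 deliver 3→0: ·
e6 deliver 0→1: 1[part,t=1,-]
e7 deliver 1→0: 0[coor,t=1,r]
e8 deliver 0→1: 1[part,t=1,r]
e9 deliver 0→2: 2[part,t=1,r]
e10 timeout(0): 0[coor,t=2,r]
e11 deliver 0→2: 2[part,t=2,r]
e12 deliver 2→0: ·
e13 deliver 0→1: 1[part,t=2,r]
e14 deliver 1→0: ·
e15 deliver 0→3: 3[part,t=1,r]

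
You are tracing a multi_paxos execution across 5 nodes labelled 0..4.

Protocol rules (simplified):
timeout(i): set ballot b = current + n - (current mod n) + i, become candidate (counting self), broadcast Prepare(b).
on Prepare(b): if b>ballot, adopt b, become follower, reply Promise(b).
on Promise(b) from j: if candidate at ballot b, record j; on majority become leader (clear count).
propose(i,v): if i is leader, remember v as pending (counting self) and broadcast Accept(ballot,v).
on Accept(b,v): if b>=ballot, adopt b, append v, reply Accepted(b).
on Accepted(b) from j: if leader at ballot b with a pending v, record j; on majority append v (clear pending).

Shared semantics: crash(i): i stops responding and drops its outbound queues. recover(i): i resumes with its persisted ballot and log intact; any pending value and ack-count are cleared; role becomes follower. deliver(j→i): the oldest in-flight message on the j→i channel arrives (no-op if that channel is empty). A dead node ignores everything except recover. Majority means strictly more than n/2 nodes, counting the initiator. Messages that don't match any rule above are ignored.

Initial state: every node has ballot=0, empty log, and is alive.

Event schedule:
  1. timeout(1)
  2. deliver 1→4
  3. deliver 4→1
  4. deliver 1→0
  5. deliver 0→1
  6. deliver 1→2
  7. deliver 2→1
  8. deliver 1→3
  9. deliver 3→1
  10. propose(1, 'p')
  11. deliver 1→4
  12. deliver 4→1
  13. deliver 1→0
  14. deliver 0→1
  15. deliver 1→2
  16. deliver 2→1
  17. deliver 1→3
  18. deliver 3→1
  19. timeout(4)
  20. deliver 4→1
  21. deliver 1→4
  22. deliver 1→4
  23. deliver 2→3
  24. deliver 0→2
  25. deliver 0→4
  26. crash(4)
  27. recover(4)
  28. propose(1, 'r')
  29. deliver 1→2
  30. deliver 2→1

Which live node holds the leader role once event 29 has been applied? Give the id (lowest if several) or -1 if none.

step 1 timeout(1): 1={cand,b=6,log=-}
step 2 deliver 1→4: 4={foll,b=6,log=-}
step 3 deliver 4→1: —
step 4 deliver 1→0: 0={foll,b=6,log=-}
step 5 deliver 0→1: 1={lead,b=6,log=-}
step 6 deliver 1→2: 2={foll,b=6,log=-}
step 7 deliver 2→1: —
step 8 deliver 1→3: 3={foll,b=6,log=-}
step 9 deliver 3→1: —
step 10 propose(1,'p'): —
step 11 deliver 1→4: 4={foll,b=6,log=p}
step 12 deliver 4→1: —
step 13 deliver 1→0: 0={foll,b=6,log=p}
step 14 deliver 0→1: 1={lead,b=6,log=p}
step 15 deliver 1→2: 2={foll,b=6,log=p}
step 16 deliver 2→1: —
step 17 deliver 1→3: 3={foll,b=6,log=p}
step 18 deliver 3→1: —
step 19 timeout(4): 4={cand,b=14,log=p}
step 20 deliver 4→1: 1={foll,b=14,log=p}
step 21 deliver 1→4: —
step 22 deliver 1→4: —
step 23 deliver 2→3: —
step 24 deliver 0→2: —
step 25 deliver 0→4: —
step 26 crash(4): 4={✗cand,b=14,log=p}
step 27 recover(4): 4={foll,b=14,log=p}
step 28 propose(1,'r'): —
step 29 deliver 1→2: —

-1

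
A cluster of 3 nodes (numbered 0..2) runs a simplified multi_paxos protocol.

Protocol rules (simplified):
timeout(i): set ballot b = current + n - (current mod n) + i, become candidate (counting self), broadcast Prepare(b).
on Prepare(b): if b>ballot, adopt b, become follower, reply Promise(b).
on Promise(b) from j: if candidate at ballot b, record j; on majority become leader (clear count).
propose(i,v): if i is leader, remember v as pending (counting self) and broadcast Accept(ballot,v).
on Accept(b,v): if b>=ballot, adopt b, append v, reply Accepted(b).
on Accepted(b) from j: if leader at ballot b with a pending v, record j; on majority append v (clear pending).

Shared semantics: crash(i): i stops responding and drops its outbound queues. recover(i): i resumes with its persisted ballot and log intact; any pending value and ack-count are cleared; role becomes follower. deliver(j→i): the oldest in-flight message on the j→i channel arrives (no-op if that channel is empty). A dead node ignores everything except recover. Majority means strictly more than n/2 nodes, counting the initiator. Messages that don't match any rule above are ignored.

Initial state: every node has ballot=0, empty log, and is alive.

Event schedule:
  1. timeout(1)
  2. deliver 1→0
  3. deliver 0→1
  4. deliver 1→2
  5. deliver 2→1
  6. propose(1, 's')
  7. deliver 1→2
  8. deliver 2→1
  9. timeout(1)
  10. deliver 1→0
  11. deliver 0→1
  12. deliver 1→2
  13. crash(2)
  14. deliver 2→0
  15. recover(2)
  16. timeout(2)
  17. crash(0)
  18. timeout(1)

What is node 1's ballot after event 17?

7

after 1 — timeout(1): n1:cand/b4/[-]
after 2 — deliver 1→0: n0:foll/b4/[-]
after 3 — deliver 0→1: n1:lead/b4/[-]
after 4 — deliver 1→2: n2:foll/b4/[-]
after 5 — deliver 2→1: ·
after 6 — propose(1,'s'): ·
after 7 — deliver 1→2: n2:foll/b4/[s]
after 8 — deliver 2→1: n1:lead/b4/[s]
after 9 — timeout(1): n1:cand/b7/[s]
after 10 — deliver 1→0: n0:foll/b4/[s]
after 11 — deliver 0→1: ·
after 12 — deliver 1→2: n2:foll/b7/[s]
after 13 — crash(2): n2:✗foll/b7/[s]
after 14 — deliver 2→0: ·
after 15 — recover(2): n2:foll/b7/[s]
after 16 — timeout(2): n2:cand/b11/[s]
after 17 — crash(0): n0:✗foll/b4/[s]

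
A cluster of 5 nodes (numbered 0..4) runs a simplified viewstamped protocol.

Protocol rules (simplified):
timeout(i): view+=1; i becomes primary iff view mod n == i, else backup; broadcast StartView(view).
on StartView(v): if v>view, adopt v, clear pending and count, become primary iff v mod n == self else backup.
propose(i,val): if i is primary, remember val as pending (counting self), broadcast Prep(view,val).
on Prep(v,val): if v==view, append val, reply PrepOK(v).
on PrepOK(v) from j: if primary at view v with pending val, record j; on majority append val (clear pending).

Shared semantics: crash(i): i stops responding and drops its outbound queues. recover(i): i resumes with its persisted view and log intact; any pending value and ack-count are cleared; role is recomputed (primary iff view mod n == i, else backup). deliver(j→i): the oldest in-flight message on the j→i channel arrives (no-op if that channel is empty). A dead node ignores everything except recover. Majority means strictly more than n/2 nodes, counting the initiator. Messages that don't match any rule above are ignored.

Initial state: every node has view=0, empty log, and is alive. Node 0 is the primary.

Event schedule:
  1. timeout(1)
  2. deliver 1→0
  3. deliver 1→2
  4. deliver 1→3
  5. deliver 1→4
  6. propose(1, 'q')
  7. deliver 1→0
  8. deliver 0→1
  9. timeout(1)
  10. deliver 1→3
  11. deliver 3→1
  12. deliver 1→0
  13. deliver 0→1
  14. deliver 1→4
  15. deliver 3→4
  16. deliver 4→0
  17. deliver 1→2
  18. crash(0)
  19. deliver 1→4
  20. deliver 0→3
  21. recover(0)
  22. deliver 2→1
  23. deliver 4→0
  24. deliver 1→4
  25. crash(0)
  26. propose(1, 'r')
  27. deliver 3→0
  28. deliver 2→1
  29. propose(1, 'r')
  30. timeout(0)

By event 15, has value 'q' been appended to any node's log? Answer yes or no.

yes

after 1 — timeout(1): n1:prim/v1/[-]
after 2 — deliver 1→0: n0:back/v1/[-]
after 3 — deliver 1→2: n2:back/v1/[-]
after 4 — deliver 1→3: n3:back/v1/[-]
after 5 — deliver 1→4: n4:back/v1/[-]
after 6 — propose(1,'q'): ·
after 7 — deliver 1→0: n0:back/v1/[q]
after 8 — deliver 0→1: ·
after 9 — timeout(1): n1:back/v2/[-]
after 10 — deliver 1→3: n3:back/v1/[q]
after 11 — deliver 3→1: ·
after 12 — deliver 1→0: n0:back/v2/[q]
after 13 — deliver 0→1: ·
after 14 — deliver 1→4: n4:back/v1/[q]
after 15 — deliver 3→4: ·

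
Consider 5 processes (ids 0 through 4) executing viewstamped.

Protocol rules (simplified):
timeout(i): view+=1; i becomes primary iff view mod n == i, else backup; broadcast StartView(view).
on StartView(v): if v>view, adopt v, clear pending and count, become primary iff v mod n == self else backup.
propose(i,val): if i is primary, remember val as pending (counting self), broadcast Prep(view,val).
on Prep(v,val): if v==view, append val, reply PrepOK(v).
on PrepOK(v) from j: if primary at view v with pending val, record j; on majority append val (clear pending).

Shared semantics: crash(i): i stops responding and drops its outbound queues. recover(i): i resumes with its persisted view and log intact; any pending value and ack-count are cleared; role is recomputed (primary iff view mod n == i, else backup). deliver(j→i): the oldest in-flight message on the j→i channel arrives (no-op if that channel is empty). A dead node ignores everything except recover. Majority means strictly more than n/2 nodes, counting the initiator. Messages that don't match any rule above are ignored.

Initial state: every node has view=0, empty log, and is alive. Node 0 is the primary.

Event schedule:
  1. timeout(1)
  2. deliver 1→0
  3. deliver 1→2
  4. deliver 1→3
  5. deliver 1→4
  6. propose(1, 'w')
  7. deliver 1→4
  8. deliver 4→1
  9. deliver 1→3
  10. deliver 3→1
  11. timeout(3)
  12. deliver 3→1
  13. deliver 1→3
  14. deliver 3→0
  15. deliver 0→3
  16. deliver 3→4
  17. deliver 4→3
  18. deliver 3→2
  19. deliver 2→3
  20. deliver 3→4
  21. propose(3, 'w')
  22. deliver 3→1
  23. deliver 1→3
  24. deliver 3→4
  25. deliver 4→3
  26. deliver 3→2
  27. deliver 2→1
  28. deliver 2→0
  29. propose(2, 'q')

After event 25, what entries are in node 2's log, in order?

empty

1. timeout(1):  <1:prim v1 ->
2. deliver 1→0:  <0:back v1 ->
3. deliver 1→2:  <2:back v1 ->
4. deliver 1→3:  <3:back v1 ->
5. deliver 1→4:  <4:back v1 ->
6. propose(1,'w'):  nop
7. deliver 1→4:  <4:back v1 w>
8. deliver 4→1:  nop
9. deliver 1→3:  <3:back v1 w>
10. deliver 3→1:  <1:prim v1 w>
11. timeout(3):  <3:back v2 w>
12. deliver 3→1:  <1:back v2 w>
13. deliver 1→3:  nop
14. deliver 3→0:  <0:back v2 ->
15. deliver 0→3:  nop
16. deliver 3→4:  <4:back v2 w>
17. deliver 4→3:  nop
18. deliver 3→2:  <2:prim v2 ->
19. deliver 2→3:  nop
20. deliver 3→4:  nop
21. propose(3,'w'):  nop
22. deliver 3→1:  nop
23. deliver 1→3:  nop
24. deliver 3→4:  nop
25. deliver 4→3:  nop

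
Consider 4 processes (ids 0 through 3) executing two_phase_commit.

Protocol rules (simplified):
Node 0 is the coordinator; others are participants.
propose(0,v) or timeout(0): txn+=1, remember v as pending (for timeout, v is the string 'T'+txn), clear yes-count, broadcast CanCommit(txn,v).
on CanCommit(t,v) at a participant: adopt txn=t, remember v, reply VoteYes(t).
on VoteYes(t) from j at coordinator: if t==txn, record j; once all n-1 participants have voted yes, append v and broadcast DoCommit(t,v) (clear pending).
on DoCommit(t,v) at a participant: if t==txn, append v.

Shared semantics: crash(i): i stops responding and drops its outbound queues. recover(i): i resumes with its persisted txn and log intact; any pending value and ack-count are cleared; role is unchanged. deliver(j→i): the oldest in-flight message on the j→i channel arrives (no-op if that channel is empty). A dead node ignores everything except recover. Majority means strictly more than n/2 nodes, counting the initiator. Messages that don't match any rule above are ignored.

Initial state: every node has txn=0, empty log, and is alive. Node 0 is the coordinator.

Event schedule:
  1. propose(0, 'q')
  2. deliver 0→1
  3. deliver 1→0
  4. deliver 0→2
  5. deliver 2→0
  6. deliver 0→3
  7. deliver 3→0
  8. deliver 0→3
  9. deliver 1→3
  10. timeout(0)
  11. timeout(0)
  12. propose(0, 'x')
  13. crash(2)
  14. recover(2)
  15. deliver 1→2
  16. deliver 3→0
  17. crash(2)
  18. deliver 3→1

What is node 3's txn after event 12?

1

1. propose(0,'q'):  <0:coor t1 ->
2. deliver 0→1:  <1:part t1 ->
3. deliver 1→0:  nop
4. deliver 0→2:  <2:part t1 ->
5. deliver 2→0:  nop
6. deliver 0→3:  <3:part t1 ->
7. deliver 3→0:  <0:coor t1 q>
8. deliver 0→3:  <3:part t1 q>
9. deliver 1→3:  nop
10. timeout(0):  <0:coor t2 q>
11. timeout(0):  <0:coor t3 q>
12. propose(0,'x'):  <0:coor t4 q>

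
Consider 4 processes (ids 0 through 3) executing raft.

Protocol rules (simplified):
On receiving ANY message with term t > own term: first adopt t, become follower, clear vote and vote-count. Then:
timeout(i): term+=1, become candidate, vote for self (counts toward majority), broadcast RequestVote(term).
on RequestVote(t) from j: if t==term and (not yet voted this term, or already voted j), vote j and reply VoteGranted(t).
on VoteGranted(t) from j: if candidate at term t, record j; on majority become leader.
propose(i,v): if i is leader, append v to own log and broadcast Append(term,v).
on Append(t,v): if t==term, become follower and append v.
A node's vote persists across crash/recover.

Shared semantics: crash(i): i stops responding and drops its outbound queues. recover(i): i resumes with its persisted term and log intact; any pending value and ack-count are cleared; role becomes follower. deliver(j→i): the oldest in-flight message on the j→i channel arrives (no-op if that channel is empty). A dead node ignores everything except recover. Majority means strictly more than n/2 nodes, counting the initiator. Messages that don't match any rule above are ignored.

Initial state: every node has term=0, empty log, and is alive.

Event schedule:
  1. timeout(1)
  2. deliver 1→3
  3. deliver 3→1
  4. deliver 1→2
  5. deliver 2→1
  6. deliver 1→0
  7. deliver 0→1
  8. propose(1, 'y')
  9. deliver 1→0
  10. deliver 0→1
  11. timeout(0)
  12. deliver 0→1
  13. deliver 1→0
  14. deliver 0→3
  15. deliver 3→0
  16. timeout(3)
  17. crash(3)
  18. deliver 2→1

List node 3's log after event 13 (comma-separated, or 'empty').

[1] timeout(1) → N1(cand t1 [-])
[2] deliver 1→3 → N3(foll t1 [-])
[3] deliver 3→1 → ∅
[4] deliver 1→2 → N2(foll t1 [-])
[5] deliver 2→1 → N1(lead t1 [-])
[6] deliver 1→0 → N0(foll t1 [-])
[7] deliver 0→1 → ∅
[8] propose(1,'y') → N1(lead t1 [y])
[9] deliver 1→0 → N0(foll t1 [y])
[10] deliver 0→1 → ∅
[11] timeout(0) → N0(cand t2 [y])
[12] deliver 0→1 → N1(foll t2 [y])
[13] deliver 1→0 → ∅

empty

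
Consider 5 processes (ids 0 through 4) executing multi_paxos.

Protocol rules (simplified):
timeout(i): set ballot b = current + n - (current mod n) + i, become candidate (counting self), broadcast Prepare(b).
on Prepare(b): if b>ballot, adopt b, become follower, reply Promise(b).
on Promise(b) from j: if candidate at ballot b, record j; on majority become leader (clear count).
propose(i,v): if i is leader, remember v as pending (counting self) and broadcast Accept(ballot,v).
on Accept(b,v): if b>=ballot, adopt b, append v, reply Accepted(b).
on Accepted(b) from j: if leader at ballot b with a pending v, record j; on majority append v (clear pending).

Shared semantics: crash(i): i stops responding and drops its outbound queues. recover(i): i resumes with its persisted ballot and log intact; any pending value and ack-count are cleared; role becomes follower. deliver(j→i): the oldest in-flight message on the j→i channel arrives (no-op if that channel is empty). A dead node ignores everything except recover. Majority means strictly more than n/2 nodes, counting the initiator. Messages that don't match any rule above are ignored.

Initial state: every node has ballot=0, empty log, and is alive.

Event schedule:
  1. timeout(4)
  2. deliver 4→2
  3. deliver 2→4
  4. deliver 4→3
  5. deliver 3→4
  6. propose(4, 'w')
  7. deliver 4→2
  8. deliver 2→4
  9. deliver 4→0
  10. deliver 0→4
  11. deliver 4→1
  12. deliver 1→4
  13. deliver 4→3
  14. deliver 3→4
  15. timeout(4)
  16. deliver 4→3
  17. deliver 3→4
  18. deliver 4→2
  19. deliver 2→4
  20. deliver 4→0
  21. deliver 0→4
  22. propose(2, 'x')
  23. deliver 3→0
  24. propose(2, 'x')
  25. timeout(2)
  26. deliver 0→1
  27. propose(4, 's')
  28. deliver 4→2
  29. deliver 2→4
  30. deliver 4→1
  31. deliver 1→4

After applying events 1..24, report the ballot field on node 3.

14

step 1 timeout(4): 4={cand,b=9,log=-}
step 2 deliver 4→2: 2={foll,b=9,log=-}
step 3 deliver 2→4: —
step 4 deliver 4→3: 3={foll,b=9,log=-}
step 5 deliver 3→4: 4={lead,b=9,log=-}
step 6 propose(4,'w'): —
step 7 deliver 4→2: 2={foll,b=9,log=w}
step 8 deliver 2→4: —
step 9 deliver 4→0: 0={foll,b=9,log=-}
step 10 deliver 0→4: —
step 11 deliver 4→1: 1={foll,b=9,log=-}
step 12 deliver 1→4: —
step 13 deliver 4→3: 3={foll,b=9,log=w}
step 14 deliver 3→4: 4={lead,b=9,log=w}
step 15 timeout(4): 4={cand,b=14,log=w}
step 16 deliver 4→3: 3={foll,b=14,log=w}
step 17 deliver 3→4: —
step 18 deliver 4→2: 2={foll,b=14,log=w}
step 19 deliver 2→4: 4={lead,b=14,log=w}
step 20 deliver 4→0: 0={foll,b=9,log=w}
step 21 deliver 0→4: —
step 22 propose(2,'x'): —
step 23 deliver 3→0: —
step 24 propose(2,'x'): —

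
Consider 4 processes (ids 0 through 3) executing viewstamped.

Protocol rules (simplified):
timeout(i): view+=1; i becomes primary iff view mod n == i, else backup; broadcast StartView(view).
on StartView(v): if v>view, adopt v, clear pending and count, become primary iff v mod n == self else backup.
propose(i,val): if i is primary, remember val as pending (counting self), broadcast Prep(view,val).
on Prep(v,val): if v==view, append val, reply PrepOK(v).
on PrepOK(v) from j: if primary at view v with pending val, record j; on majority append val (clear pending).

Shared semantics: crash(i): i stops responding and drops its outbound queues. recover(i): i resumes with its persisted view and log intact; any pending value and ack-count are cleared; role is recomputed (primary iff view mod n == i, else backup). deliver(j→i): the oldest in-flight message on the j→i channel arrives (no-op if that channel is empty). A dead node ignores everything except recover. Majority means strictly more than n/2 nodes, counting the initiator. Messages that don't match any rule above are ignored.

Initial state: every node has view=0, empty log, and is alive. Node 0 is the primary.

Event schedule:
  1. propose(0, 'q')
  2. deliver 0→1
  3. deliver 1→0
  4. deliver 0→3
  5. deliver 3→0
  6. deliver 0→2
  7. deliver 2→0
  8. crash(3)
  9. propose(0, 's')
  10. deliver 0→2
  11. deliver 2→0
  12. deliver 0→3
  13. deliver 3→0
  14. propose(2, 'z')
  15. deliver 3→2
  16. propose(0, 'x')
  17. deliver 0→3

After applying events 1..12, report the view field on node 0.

after 1 — propose(0,'q'): ·
after 2 — deliver 0→1: n1:back/v0/[q]
after 3 — deliver 1→0: ·
after 4 — deliver 0→3: n3:back/v0/[q]
after 5 — deliver 3→0: n0:prim/v0/[q]
after 6 — deliver 0→2: n2:back/v0/[q]
after 7 — deliver 2→0: ·
after 8 — crash(3): n3:✗back/v0/[q]
after 9 — propose(0,'s'): ·
after 10 — deliver 0→2: n2:back/v0/[q,s]
after 11 — deliver 2→0: ·
after 12 — deliver 0→3: ·

0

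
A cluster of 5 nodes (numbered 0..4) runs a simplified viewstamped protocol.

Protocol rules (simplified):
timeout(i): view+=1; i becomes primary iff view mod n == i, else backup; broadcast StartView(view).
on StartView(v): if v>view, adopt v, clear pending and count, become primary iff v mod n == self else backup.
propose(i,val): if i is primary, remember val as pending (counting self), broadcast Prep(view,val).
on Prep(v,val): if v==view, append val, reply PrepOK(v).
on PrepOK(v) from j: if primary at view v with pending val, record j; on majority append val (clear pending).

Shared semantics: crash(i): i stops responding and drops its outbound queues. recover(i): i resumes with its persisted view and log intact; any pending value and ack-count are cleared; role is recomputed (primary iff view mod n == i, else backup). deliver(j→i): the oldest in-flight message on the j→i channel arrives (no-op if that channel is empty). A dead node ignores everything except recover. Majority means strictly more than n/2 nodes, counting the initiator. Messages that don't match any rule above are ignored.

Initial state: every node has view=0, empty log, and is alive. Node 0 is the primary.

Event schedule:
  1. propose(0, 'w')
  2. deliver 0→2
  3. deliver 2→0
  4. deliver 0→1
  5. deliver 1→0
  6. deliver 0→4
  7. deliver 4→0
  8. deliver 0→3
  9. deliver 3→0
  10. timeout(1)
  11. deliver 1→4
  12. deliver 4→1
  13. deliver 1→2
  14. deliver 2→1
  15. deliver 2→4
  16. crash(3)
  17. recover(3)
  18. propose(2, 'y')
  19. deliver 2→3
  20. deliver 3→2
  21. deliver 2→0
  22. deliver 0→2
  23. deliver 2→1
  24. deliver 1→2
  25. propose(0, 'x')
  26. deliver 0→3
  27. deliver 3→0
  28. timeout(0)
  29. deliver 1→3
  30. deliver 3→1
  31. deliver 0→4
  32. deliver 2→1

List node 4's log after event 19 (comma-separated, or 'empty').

w

1. propose(0,'w'):  nop
2. deliver 0→2:  <2:back v0 w>
3. deliver 2→0:  nop
4. deliver 0→1:  <1:back v0 w>
5. deliver 1→0:  <0:prim v0 w>
6. deliver 0→4:  <4:back v0 w>
7. deliver 4→0:  nop
8. deliver 0→3:  <3:back v0 w>
9. deliver 3→0:  nop
10. timeout(1):  <1:prim v1 w>
11. deliver 1→4:  <4:back v1 w>
12. deliver 4→1:  nop
13. deliver 1→2:  <2:back v1 w>
14. deliver 2→1:  nop
15. deliver 2→4:  nop
16. crash(3):  <3:✗back v0 w>
17. recover(3):  <3:back v0 w>
18. propose(2,'y'):  nop
19. deliver 2→3:  nop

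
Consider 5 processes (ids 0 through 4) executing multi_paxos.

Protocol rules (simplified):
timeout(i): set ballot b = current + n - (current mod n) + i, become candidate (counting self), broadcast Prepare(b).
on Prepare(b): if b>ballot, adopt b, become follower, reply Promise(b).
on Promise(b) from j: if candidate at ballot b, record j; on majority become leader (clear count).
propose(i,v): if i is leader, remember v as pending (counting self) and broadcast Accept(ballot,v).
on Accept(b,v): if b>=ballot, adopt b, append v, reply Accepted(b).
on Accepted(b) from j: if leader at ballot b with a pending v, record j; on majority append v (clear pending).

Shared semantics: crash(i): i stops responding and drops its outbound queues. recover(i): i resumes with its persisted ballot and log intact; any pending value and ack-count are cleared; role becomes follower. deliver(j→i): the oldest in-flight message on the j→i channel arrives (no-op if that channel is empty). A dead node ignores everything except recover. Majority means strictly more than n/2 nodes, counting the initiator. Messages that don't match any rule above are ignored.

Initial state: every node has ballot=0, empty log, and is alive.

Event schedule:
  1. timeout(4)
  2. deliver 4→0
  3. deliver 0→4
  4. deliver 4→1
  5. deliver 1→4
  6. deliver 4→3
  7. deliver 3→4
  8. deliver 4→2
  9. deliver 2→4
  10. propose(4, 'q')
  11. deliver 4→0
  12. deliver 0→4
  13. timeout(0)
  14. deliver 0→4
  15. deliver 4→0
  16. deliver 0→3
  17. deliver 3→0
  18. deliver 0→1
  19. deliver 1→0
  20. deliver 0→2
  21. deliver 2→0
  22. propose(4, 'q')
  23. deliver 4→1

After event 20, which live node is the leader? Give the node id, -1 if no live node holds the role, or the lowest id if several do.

[1] timeout(4) → N4(cand b9 [-])
[2] deliver 4→0 → N0(foll b9 [-])
[3] deliver 0→4 → ∅
[4] deliver 4→1 → N1(foll b9 [-])
[5] deliver 1→4 → N4(lead b9 [-])
[6] deliver 4→3 → N3(foll b9 [-])
[7] deliver 3→4 → ∅
[8] deliver 4→2 → N2(foll b9 [-])
[9] deliver 2→4 → ∅
[10] propose(4,'q') → ∅
[11] deliver 4→0 → N0(foll b9 [q])
[12] deliver 0→4 → ∅
[13] timeout(0) → N0(cand b10 [q])
[14] deliver 0→4 → N4(foll b10 [-])
[15] deliver 4→0 → ∅
[16] deliver 0→3 → N3(foll b10 [-])
[17] deliver 3→0 → N0(lead b10 [q])
[18] deliver 0→1 → N1(foll b10 [-])
[19] deliver 1→0 → ∅
[20] deliver 0→2 → N2(foll b10 [-])

0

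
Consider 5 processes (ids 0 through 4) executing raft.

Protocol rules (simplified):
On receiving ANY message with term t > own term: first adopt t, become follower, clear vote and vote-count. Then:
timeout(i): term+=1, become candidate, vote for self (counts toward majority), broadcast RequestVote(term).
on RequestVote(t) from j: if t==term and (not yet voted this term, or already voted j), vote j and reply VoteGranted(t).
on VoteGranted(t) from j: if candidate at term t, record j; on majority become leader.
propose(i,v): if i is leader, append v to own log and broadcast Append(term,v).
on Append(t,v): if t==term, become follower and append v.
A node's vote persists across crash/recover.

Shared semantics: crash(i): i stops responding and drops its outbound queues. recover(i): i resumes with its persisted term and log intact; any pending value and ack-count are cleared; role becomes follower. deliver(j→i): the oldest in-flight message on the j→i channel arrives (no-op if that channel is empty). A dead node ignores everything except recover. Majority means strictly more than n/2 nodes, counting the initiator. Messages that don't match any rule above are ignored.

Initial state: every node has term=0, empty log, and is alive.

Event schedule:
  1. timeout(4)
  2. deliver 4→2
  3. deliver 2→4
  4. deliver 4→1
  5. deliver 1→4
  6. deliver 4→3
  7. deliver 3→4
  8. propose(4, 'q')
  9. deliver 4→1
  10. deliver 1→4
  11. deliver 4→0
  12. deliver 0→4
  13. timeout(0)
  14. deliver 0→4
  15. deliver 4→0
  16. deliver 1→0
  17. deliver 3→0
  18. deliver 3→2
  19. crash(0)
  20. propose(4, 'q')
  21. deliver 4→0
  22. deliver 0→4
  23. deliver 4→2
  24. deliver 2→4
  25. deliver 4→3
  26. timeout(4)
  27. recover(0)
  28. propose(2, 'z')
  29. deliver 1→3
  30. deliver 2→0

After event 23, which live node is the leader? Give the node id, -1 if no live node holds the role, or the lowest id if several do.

[1] timeout(4) → N4(cand t1 [-])
[2] deliver 4→2 → N2(foll t1 [-])
[3] deliver 2→4 → ∅
[4] deliver 4→1 → N1(foll t1 [-])
[5] deliver 1→4 → N4(lead t1 [-])
[6] deliver 4→3 → N3(foll t1 [-])
[7] deliver 3→4 → ∅
[8] propose(4,'q') → N4(lead t1 [q])
[9] deliver 4→1 → N1(foll t1 [q])
[10] deliver 1→4 → ∅
[11] deliver 4→0 → N0(foll t1 [-])
[12] deliver 0→4 → ∅
[13] timeout(0) → N0(cand t2 [-])
[14] deliver 0→4 → N4(foll t2 [q])
[15] deliver 4→0 → ∅
[16] deliver 1→0 → ∅
[17] deliver 3→0 → ∅
[18] deliver 3→2 → ∅
[19] crash(0) → N0(✗cand t2 [-])
[20] propose(4,'q') → ∅
[21] deliver 4→0 → ∅
[22] deliver 0→4 → ∅
[23] deliver 4→2 → N2(foll t1 [q])

-1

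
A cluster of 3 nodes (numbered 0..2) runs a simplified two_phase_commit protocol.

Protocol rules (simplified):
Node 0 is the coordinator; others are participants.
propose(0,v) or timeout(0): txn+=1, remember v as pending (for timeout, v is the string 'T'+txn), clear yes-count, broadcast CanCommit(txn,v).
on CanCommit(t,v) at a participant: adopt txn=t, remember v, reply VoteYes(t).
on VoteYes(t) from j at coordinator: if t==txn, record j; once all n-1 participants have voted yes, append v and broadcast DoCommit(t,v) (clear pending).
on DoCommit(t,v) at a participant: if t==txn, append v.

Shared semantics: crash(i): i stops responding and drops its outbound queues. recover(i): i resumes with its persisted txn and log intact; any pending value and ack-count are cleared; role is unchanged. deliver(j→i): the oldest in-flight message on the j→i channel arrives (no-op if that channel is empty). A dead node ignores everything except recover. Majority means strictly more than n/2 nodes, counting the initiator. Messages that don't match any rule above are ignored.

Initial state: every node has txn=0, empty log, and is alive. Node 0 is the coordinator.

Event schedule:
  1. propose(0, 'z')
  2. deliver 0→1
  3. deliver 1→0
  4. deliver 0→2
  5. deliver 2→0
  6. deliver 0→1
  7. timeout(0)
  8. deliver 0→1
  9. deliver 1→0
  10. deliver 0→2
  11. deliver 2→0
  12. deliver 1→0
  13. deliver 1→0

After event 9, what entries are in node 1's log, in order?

z

1. propose(0,'z'):  <0:coor t1 ->
2. deliver 0→1:  <1:part t1 ->
3. deliver 1→0:  nop
4. deliver 0→2:  <2:part t1 ->
5. deliver 2→0:  <0:coor t1 z>
6. deliver 0→1:  <1:part t1 z>
7. timeout(0):  <0:coor t2 z>
8. deliver 0→1:  <1:part t2 z>
9. deliver 1→0:  nop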